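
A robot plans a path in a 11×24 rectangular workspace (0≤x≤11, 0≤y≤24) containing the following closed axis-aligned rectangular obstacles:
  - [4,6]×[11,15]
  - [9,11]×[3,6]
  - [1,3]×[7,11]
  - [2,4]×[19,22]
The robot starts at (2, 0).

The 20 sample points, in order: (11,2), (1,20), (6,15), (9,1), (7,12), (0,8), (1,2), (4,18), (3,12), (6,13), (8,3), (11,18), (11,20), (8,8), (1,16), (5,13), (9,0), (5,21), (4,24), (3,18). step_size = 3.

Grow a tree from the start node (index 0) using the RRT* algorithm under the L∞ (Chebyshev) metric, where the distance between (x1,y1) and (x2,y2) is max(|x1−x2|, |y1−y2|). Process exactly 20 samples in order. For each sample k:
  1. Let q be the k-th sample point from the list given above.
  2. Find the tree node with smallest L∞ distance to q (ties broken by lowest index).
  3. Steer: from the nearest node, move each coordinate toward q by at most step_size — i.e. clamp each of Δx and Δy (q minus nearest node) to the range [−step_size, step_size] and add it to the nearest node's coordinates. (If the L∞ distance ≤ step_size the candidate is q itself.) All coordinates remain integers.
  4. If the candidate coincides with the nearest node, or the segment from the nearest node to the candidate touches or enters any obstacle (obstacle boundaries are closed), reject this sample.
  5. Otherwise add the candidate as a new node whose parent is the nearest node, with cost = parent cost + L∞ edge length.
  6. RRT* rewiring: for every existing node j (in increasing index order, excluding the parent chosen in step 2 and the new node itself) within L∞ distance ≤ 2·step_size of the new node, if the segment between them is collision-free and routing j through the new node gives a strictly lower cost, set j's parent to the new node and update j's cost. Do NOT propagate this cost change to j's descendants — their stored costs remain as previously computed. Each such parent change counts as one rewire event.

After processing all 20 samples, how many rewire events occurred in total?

Rewire events: 3

1. q=(11,2) nearest=0 d=9 new=(5,2) → add node 1 parent=0 cost=3
2. q=(1,20) nearest=1 d=18 new=(2,5) → add node 2 parent=1 cost=6
3. q=(6,15) nearest=2 d=10 new=(5,8) → add node 3 parent=2 cost=9
4. q=(9,1) nearest=1 d=4 new=(8,1) → add node 4 parent=1 cost=6
5. q=(7,12) nearest=3 d=4 new=(7,11) → add node 5 parent=3 cost=12
6. q=(0,8) nearest=2 d=3 new=(0,8) → add node 6 parent=2 cost=9
7. q=(1,2) nearest=0 d=2 new=(1,2) → add node 7 parent=0 cost=2; rewire 2→7 (5<6); rewire 3→7 (8<9); rewire 6→7 (8<9)
8. q=(4,18) nearest=5 d=7 new=(4,14) → blocked by [4,6]×[11,15], reject
9. q=(3,12) nearest=3 d=4 new=(3,11) → blocked by [1,3]×[7,11], reject
10. q=(6,13) nearest=5 d=2 new=(6,13) → blocked by [4,6]×[11,15], reject
11. q=(8,3) nearest=4 d=2 new=(8,3) → add node 8 parent=4 cost=8
12. q=(11,18) nearest=5 d=7 new=(10,14) → add node 9 parent=5 cost=15
13. q=(11,20) nearest=9 d=6 new=(11,17) → add node 10 parent=9 cost=18
14. q=(8,8) nearest=3 d=3 new=(8,8) → add node 11 parent=3 cost=11
15. q=(1,16) nearest=5 d=6 new=(4,14) → blocked by [4,6]×[11,15], reject
16. q=(5,13) nearest=5 d=2 new=(5,13) → blocked by [4,6]×[11,15], reject
17. q=(9,0) nearest=4 d=1 new=(9,0) → add node 12 parent=4 cost=7
18. q=(5,21) nearest=10 d=6 new=(8,20) → add node 13 parent=10 cost=21
19. q=(4,24) nearest=13 d=4 new=(5,23) → add node 14 parent=13 cost=24
20. q=(3,18) nearest=13 d=5 new=(5,18) → add node 15 parent=13 cost=24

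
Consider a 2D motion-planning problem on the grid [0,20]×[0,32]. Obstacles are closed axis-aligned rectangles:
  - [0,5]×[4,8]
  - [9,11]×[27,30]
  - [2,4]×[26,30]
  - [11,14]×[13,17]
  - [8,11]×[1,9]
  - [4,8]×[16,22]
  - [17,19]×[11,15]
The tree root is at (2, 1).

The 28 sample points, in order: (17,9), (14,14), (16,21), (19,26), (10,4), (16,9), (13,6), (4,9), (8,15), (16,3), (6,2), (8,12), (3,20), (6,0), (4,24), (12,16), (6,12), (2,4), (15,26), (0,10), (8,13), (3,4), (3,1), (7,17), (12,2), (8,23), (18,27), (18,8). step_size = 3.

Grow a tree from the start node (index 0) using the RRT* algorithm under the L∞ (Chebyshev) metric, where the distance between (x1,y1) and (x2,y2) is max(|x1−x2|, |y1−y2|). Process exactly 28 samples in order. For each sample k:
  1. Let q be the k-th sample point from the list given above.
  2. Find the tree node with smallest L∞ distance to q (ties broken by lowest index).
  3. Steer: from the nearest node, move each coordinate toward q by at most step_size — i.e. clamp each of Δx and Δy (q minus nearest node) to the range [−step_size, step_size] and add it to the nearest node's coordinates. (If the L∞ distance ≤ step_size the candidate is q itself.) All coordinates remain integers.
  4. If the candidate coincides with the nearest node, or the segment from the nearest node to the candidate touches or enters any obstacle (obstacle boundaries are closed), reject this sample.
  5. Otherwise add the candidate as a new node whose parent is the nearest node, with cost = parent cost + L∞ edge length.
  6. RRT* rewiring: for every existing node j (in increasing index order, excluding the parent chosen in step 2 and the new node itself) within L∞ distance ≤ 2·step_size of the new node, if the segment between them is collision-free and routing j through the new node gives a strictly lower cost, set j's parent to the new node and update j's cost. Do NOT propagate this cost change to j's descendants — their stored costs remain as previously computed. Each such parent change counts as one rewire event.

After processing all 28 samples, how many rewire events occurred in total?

Rewire events: 1

1. q=(17,9) nearest=0 d=15 new=(5,4) → blocked by [0,5]×[4,8], reject
2. q=(14,14) nearest=0 d=13 new=(5,4) → blocked by [0,5]×[4,8], reject
3. q=(16,21) nearest=0 d=20 new=(5,4) → blocked by [0,5]×[4,8], reject
4. q=(19,26) nearest=0 d=25 new=(5,4) → blocked by [0,5]×[4,8], reject
5. q=(10,4) nearest=0 d=8 new=(5,4) → blocked by [0,5]×[4,8], reject
6. q=(16,9) nearest=0 d=14 new=(5,4) → blocked by [0,5]×[4,8], reject
7. q=(13,6) nearest=0 d=11 new=(5,4) → blocked by [0,5]×[4,8], reject
8. q=(4,9) nearest=0 d=8 new=(4,4) → blocked by [0,5]×[4,8], reject
9. q=(8,15) nearest=0 d=14 new=(5,4) → blocked by [0,5]×[4,8], reject
10. q=(16,3) nearest=0 d=14 new=(5,3) → add node 1 parent=0 cost=3
11. q=(6,2) nearest=1 d=1 new=(6,2) → add node 2 parent=1 cost=4
12. q=(8,12) nearest=1 d=9 new=(8,6) → blocked by [8,11]×[1,9], reject
13. q=(3,20) nearest=1 d=17 new=(3,6) → blocked by [0,5]×[4,8], reject
14. q=(6,0) nearest=2 d=2 new=(6,0) → add node 3 parent=2 cost=6
15. q=(4,24) nearest=1 d=21 new=(4,6) → blocked by [0,5]×[4,8], reject
16. q=(12,16) nearest=1 d=13 new=(8,6) → blocked by [8,11]×[1,9], reject
17. q=(6,12) nearest=1 d=9 new=(6,6) → add node 4 parent=1 cost=6
18. q=(2,4) nearest=0 d=3 new=(2,4) → blocked by [0,5]×[4,8], reject
19. q=(15,26) nearest=4 d=20 new=(9,9) → blocked by [8,11]×[1,9], reject
20. q=(0,10) nearest=4 d=6 new=(3,9) → blocked by [0,5]×[4,8], reject
21. q=(8,13) nearest=4 d=7 new=(8,9) → blocked by [8,11]×[1,9], reject
22. q=(3,4) nearest=1 d=2 new=(3,4) → blocked by [0,5]×[4,8], reject
23. q=(3,1) nearest=0 d=1 new=(3,1) → add node 5 parent=0 cost=1; rewire 3→5 (4<6)
24. q=(7,17) nearest=4 d=11 new=(7,9) → add node 6 parent=4 cost=9
25. q=(12,2) nearest=2 d=6 new=(9,2) → blocked by [8,11]×[1,9], reject
26. q=(8,23) nearest=6 d=14 new=(8,12) → add node 7 parent=6 cost=12
27. q=(18,27) nearest=7 d=15 new=(11,15) → blocked by [11,14]×[13,17], reject
28. q=(18,8) nearest=7 d=10 new=(11,9) → blocked by [8,11]×[1,9], reject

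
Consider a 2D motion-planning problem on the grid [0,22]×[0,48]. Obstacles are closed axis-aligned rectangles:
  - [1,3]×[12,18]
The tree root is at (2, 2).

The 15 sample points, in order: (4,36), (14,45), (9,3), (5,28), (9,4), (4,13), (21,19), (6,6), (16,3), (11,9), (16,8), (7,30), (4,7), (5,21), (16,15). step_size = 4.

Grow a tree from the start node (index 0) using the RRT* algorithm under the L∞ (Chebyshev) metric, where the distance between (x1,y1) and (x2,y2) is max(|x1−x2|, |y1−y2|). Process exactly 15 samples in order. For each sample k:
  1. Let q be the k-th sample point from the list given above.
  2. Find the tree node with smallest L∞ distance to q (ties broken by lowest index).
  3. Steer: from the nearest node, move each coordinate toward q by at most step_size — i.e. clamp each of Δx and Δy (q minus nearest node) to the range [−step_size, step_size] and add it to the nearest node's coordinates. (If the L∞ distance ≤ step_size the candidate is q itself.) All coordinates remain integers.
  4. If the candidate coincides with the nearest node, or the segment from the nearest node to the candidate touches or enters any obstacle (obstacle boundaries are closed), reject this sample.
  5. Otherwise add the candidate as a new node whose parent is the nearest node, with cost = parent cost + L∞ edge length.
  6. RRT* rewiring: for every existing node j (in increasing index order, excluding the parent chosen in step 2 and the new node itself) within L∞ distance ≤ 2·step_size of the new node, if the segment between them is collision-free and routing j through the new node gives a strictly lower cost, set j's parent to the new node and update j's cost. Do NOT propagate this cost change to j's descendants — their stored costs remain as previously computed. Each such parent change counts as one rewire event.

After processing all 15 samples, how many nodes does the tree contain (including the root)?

Node count: 16

1. q=(4,36) nearest=0 d=34 new=(4,6) → add node 1 parent=0 cost=4
2. q=(14,45) nearest=1 d=39 new=(8,10) → add node 2 parent=1 cost=8
3. q=(9,3) nearest=1 d=5 new=(8,3) → add node 3 parent=1 cost=8
4. q=(5,28) nearest=2 d=18 new=(5,14) → add node 4 parent=2 cost=12
5. q=(9,4) nearest=3 d=1 new=(9,4) → add node 5 parent=3 cost=9
6. q=(4,13) nearest=4 d=1 new=(4,13) → add node 6 parent=4 cost=13
7. q=(21,19) nearest=2 d=13 new=(12,14) → add node 7 parent=2 cost=12
8. q=(6,6) nearest=1 d=2 new=(6,6) → add node 8 parent=1 cost=6
9. q=(16,3) nearest=5 d=7 new=(13,3) → add node 9 parent=5 cost=13
10. q=(11,9) nearest=2 d=3 new=(11,9) → add node 10 parent=2 cost=11
11. q=(16,8) nearest=9 d=5 new=(16,7) → add node 11 parent=9 cost=17
12. q=(7,30) nearest=4 d=16 new=(7,18) → add node 12 parent=4 cost=16
13. q=(4,7) nearest=1 d=1 new=(4,7) → add node 13 parent=1 cost=5; rewire 6→13 (11<13)
14. q=(5,21) nearest=12 d=3 new=(5,21) → add node 14 parent=12 cost=19
15. q=(16,15) nearest=7 d=4 new=(16,15) → add node 15 parent=7 cost=16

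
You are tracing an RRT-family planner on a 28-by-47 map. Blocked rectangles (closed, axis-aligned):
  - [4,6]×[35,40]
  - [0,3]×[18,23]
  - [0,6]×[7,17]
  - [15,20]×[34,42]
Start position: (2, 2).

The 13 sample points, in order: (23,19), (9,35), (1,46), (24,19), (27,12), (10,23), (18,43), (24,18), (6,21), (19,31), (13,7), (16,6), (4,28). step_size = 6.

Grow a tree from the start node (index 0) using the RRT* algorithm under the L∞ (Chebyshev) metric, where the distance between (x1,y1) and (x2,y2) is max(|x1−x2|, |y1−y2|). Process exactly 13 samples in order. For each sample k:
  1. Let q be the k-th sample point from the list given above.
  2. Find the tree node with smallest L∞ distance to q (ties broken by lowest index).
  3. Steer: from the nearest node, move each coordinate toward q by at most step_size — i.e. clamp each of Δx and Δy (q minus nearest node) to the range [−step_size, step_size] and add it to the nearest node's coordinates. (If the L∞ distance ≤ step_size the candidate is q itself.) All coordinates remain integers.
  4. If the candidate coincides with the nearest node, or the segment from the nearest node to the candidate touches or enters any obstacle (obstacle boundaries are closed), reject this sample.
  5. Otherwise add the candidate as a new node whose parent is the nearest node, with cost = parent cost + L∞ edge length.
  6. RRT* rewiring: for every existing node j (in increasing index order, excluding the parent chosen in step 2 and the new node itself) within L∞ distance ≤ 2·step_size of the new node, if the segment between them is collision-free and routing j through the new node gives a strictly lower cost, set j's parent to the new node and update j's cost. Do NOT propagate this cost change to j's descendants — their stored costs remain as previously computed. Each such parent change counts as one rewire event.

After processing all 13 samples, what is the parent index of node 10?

1. q=(23,19) nearest=0 d=21 new=(8,8) → add node 1 parent=0 cost=6
2. q=(9,35) nearest=1 d=27 new=(9,14) → add node 2 parent=1 cost=12
3. q=(1,46) nearest=2 d=32 new=(3,20) → blocked by [0,3]×[18,23], reject
4. q=(24,19) nearest=2 d=15 new=(15,19) → add node 3 parent=2 cost=18
5. q=(27,12) nearest=3 d=12 new=(21,13) → add node 4 parent=3 cost=24
6. q=(10,23) nearest=3 d=5 new=(10,23) → add node 5 parent=3 cost=23
7. q=(18,43) nearest=5 d=20 new=(16,29) → add node 6 parent=5 cost=29
8. q=(24,18) nearest=4 d=5 new=(24,18) → add node 7 parent=4 cost=29
9. q=(6,21) nearest=5 d=4 new=(6,21) → add node 8 parent=5 cost=27
10. q=(19,31) nearest=6 d=3 new=(19,31) → add node 9 parent=6 cost=32
11. q=(13,7) nearest=1 d=5 new=(13,7) → add node 10 parent=1 cost=11; rewire 4→10 (19<24); rewire 7→10 (22<29)
12. q=(16,6) nearest=10 d=3 new=(16,6) → add node 11 parent=10 cost=14
13. q=(4,28) nearest=5 d=6 new=(4,28) → add node 12 parent=5 cost=29

Parent of node 10: 1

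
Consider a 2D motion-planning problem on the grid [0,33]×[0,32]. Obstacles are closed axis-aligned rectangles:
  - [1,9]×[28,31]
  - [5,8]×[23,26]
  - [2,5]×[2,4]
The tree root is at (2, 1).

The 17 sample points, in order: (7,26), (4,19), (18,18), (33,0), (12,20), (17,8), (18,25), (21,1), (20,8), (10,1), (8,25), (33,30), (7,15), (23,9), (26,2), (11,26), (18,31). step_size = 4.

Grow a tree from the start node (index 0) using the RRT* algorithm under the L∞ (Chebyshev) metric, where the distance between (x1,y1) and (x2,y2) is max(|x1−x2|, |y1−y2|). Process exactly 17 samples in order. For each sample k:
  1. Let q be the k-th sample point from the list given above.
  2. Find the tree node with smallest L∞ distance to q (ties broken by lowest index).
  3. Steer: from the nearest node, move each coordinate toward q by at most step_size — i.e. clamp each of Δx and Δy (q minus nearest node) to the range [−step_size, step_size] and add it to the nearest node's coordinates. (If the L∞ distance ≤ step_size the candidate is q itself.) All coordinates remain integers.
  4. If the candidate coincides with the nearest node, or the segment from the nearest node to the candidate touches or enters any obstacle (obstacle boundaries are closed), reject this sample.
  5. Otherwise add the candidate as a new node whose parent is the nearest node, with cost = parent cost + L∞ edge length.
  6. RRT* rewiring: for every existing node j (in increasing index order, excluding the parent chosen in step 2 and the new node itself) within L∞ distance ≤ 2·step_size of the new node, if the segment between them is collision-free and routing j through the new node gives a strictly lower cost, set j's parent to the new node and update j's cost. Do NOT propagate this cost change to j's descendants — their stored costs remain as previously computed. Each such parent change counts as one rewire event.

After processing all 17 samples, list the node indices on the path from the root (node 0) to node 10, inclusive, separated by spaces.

1. q=(7,26) nearest=0 d=25 new=(6,5) → blocked by [2,5]×[2,4], reject
2. q=(4,19) nearest=0 d=18 new=(4,5) → blocked by [2,5]×[2,4], reject
3. q=(18,18) nearest=0 d=17 new=(6,5) → blocked by [2,5]×[2,4], reject
4. q=(33,0) nearest=0 d=31 new=(6,0) → add node 1 parent=0 cost=4
5. q=(12,20) nearest=0 d=19 new=(6,5) → blocked by [2,5]×[2,4], reject
6. q=(17,8) nearest=1 d=11 new=(10,4) → add node 2 parent=1 cost=8
7. q=(18,25) nearest=2 d=21 new=(14,8) → add node 3 parent=2 cost=12
8. q=(21,1) nearest=3 d=7 new=(18,4) → add node 4 parent=3 cost=16
9. q=(20,8) nearest=4 d=4 new=(20,8) → add node 5 parent=4 cost=20
10. q=(10,1) nearest=2 d=3 new=(10,1) → add node 6 parent=2 cost=11
11. q=(8,25) nearest=3 d=17 new=(10,12) → add node 7 parent=3 cost=16
12. q=(33,30) nearest=3 d=22 new=(18,12) → add node 8 parent=3 cost=16
13. q=(7,15) nearest=7 d=3 new=(7,15) → add node 9 parent=7 cost=19
14. q=(23,9) nearest=5 d=3 new=(23,9) → add node 10 parent=5 cost=23
15. q=(26,2) nearest=5 d=6 new=(24,4) → add node 11 parent=5 cost=24
16. q=(11,26) nearest=9 d=11 new=(11,19) → add node 12 parent=9 cost=23
17. q=(18,31) nearest=12 d=12 new=(15,23) → add node 13 parent=12 cost=27

Path: 0 1 2 3 4 5 10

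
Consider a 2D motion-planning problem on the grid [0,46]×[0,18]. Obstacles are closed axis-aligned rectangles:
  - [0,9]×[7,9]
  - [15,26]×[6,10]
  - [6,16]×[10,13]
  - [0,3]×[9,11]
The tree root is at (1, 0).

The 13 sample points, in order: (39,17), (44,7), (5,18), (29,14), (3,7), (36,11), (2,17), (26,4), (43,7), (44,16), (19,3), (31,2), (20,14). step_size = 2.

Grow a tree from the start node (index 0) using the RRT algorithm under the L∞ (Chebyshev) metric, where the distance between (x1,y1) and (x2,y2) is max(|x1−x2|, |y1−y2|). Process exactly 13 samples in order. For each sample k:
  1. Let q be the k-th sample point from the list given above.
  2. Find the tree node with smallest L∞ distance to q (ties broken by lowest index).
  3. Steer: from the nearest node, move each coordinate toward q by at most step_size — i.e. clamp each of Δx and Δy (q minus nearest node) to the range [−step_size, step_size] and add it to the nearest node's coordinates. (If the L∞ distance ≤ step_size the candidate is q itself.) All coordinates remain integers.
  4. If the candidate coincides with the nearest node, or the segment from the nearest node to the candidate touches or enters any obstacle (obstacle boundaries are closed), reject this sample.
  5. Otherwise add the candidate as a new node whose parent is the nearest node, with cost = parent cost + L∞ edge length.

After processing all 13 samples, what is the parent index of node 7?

Parent of node 7: 6

1. q=(39,17) nearest=0 d=38 new=(3,2) → add node 1 parent=0 cost=2
2. q=(44,7) nearest=1 d=41 new=(5,4) → add node 2 parent=1 cost=4
3. q=(5,18) nearest=2 d=14 new=(5,6) → add node 3 parent=2 cost=6
4. q=(29,14) nearest=2 d=24 new=(7,6) → add node 4 parent=2 cost=6
5. q=(3,7) nearest=3 d=2 new=(3,7) → blocked by [0,9]×[7,9], reject
6. q=(36,11) nearest=4 d=29 new=(9,8) → blocked by [0,9]×[7,9], reject
7. q=(2,17) nearest=3 d=11 new=(3,8) → blocked by [0,9]×[7,9], reject
8. q=(26,4) nearest=4 d=19 new=(9,4) → add node 5 parent=4 cost=8
9. q=(43,7) nearest=5 d=34 new=(11,6) → add node 6 parent=5 cost=10
10. q=(44,16) nearest=6 d=33 new=(13,8) → add node 7 parent=6 cost=12
11. q=(19,3) nearest=7 d=6 new=(15,6) → blocked by [15,26]×[6,10], reject
12. q=(31,2) nearest=7 d=18 new=(15,6) → blocked by [15,26]×[6,10], reject
13. q=(20,14) nearest=7 d=7 new=(15,10) → blocked by [15,26]×[6,10], reject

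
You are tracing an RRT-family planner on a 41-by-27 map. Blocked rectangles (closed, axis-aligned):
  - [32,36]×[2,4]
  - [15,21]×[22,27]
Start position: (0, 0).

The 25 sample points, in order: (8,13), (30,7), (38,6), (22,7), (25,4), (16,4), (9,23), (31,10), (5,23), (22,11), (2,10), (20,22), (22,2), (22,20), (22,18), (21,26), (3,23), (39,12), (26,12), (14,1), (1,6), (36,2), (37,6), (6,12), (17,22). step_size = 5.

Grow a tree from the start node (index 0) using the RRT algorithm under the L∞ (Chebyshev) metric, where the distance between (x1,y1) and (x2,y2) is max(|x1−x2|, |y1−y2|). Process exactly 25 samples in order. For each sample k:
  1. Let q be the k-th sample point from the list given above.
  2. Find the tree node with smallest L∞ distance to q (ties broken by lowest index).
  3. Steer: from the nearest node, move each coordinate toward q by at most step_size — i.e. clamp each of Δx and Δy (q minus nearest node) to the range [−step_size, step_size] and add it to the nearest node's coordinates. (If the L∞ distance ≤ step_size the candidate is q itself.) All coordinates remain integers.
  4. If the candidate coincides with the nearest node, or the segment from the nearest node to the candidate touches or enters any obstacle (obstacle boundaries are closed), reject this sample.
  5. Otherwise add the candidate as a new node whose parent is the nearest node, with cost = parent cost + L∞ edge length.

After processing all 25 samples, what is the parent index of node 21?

1. q=(8,13) nearest=0 d=13 new=(5,5) → add node 1 parent=0 cost=5
2. q=(30,7) nearest=1 d=25 new=(10,7) → add node 2 parent=1 cost=10
3. q=(38,6) nearest=2 d=28 new=(15,6) → add node 3 parent=2 cost=15
4. q=(22,7) nearest=3 d=7 new=(20,7) → add node 4 parent=3 cost=20
5. q=(25,4) nearest=4 d=5 new=(25,4) → add node 5 parent=4 cost=25
6. q=(16,4) nearest=3 d=2 new=(16,4) → add node 6 parent=3 cost=17
7. q=(9,23) nearest=2 d=16 new=(9,12) → add node 7 parent=2 cost=15
8. q=(31,10) nearest=5 d=6 new=(30,9) → add node 8 parent=5 cost=30
9. q=(5,23) nearest=7 d=11 new=(5,17) → add node 9 parent=7 cost=20
10. q=(22,11) nearest=4 d=4 new=(22,11) → add node 10 parent=4 cost=24
11. q=(2,10) nearest=1 d=5 new=(2,10) → add node 11 parent=1 cost=10
12. q=(20,22) nearest=7 d=11 new=(14,17) → add node 12 parent=7 cost=20
13. q=(22,2) nearest=5 d=3 new=(22,2) → add node 13 parent=5 cost=28
14. q=(22,20) nearest=12 d=8 new=(19,20) → add node 14 parent=12 cost=25
15. q=(22,18) nearest=14 d=3 new=(22,18) → add node 15 parent=14 cost=28
16. q=(21,26) nearest=14 d=6 new=(21,25) → blocked by [15,21]×[22,27], reject
17. q=(3,23) nearest=9 d=6 new=(3,22) → add node 16 parent=9 cost=25
18. q=(39,12) nearest=8 d=9 new=(35,12) → add node 17 parent=8 cost=35
19. q=(26,12) nearest=8 d=4 new=(26,12) → add node 18 parent=8 cost=34
20. q=(14,1) nearest=6 d=3 new=(14,1) → add node 19 parent=6 cost=20
21. q=(1,6) nearest=1 d=4 new=(1,6) → add node 20 parent=1 cost=9
22. q=(36,2) nearest=8 d=7 new=(35,4) → blocked by [32,36]×[2,4], reject
23. q=(37,6) nearest=17 d=6 new=(37,7) → add node 21 parent=17 cost=40
24. q=(6,12) nearest=7 d=3 new=(6,12) → add node 22 parent=7 cost=18
25. q=(17,22) nearest=14 d=2 new=(17,22) → blocked by [15,21]×[22,27], reject

Parent of node 21: 17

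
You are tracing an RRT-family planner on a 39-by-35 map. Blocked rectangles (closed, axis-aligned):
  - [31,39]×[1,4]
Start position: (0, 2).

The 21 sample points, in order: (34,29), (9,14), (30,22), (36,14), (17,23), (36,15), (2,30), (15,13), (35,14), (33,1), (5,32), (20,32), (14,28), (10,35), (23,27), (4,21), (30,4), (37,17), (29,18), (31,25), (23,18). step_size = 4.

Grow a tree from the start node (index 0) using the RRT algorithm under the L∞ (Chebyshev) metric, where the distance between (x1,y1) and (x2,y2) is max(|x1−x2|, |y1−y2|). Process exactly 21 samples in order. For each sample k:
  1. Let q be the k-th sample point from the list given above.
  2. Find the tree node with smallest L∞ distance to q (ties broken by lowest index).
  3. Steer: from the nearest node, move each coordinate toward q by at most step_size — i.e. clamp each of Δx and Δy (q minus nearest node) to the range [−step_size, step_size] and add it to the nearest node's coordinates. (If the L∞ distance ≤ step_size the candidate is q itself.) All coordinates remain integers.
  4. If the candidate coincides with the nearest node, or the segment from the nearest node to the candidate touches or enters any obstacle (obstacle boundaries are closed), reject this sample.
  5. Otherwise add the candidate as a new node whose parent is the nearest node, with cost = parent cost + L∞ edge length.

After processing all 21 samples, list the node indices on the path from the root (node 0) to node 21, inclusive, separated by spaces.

Path: 0 1 2 3 4 6 21

1. q=(34,29) nearest=0 d=34 new=(4,6) → add node 1 parent=0 cost=4
2. q=(9,14) nearest=1 d=8 new=(8,10) → add node 2 parent=1 cost=8
3. q=(30,22) nearest=2 d=22 new=(12,14) → add node 3 parent=2 cost=12
4. q=(36,14) nearest=3 d=24 new=(16,14) → add node 4 parent=3 cost=16
5. q=(17,23) nearest=3 d=9 new=(16,18) → add node 5 parent=3 cost=16
6. q=(36,15) nearest=4 d=20 new=(20,15) → add node 6 parent=4 cost=20
7. q=(2,30) nearest=5 d=14 new=(12,22) → add node 7 parent=5 cost=20
8. q=(15,13) nearest=4 d=1 new=(15,13) → add node 8 parent=4 cost=17
9. q=(35,14) nearest=6 d=15 new=(24,14) → add node 9 parent=6 cost=24
10. q=(33,1) nearest=9 d=13 new=(28,10) → add node 10 parent=9 cost=28
11. q=(5,32) nearest=7 d=10 new=(8,26) → add node 11 parent=7 cost=24
12. q=(20,32) nearest=7 d=10 new=(16,26) → add node 12 parent=7 cost=24
13. q=(14,28) nearest=12 d=2 new=(14,28) → add node 13 parent=12 cost=26
14. q=(10,35) nearest=13 d=7 new=(10,32) → add node 14 parent=13 cost=30
15. q=(23,27) nearest=12 d=7 new=(20,27) → add node 15 parent=12 cost=28
16. q=(4,21) nearest=11 d=5 new=(4,22) → add node 16 parent=11 cost=28
17. q=(30,4) nearest=10 d=6 new=(30,6) → add node 17 parent=10 cost=32
18. q=(37,17) nearest=10 d=9 new=(32,14) → add node 18 parent=10 cost=32
19. q=(29,18) nearest=18 d=4 new=(29,18) → add node 19 parent=18 cost=36
20. q=(31,25) nearest=19 d=7 new=(31,22) → add node 20 parent=19 cost=40
21. q=(23,18) nearest=6 d=3 new=(23,18) → add node 21 parent=6 cost=23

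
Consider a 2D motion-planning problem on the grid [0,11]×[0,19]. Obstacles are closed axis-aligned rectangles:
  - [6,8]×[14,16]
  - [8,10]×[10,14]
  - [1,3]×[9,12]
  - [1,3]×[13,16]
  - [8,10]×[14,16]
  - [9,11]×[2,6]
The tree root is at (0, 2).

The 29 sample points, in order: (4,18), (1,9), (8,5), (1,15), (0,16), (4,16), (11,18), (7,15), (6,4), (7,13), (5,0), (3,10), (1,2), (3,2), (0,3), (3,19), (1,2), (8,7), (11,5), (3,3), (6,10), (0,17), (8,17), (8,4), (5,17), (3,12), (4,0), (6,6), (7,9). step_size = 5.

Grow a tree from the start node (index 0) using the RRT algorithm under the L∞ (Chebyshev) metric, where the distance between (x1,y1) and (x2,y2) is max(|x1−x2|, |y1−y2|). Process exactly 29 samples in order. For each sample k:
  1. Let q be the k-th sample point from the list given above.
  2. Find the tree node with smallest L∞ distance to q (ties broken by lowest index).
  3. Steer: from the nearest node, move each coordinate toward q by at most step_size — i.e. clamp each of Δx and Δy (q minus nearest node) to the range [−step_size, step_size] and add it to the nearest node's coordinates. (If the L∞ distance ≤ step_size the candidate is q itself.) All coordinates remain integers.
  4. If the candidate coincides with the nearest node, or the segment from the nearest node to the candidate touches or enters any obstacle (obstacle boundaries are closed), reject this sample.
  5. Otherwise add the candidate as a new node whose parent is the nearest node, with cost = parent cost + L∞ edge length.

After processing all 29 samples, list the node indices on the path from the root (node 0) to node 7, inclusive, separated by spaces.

1. q=(4,18) nearest=0 d=16 new=(4,7) → add node 1 parent=0 cost=5
2. q=(1,9) nearest=1 d=3 new=(1,9) → blocked by [1,3]×[9,12], reject
3. q=(8,5) nearest=1 d=4 new=(8,5) → add node 2 parent=1 cost=9
4. q=(1,15) nearest=1 d=8 new=(1,12) → blocked by [1,3]×[9,12], reject
5. q=(0,16) nearest=1 d=9 new=(0,12) → blocked by [1,3]×[9,12], reject
6. q=(4,16) nearest=1 d=9 new=(4,12) → add node 3 parent=1 cost=10
7. q=(11,18) nearest=3 d=7 new=(9,17) → blocked by [6,8]×[14,16], reject
8. q=(7,15) nearest=3 d=3 new=(7,15) → blocked by [6,8]×[14,16], reject
9. q=(6,4) nearest=2 d=2 new=(6,4) → add node 4 parent=2 cost=11
10. q=(7,13) nearest=3 d=3 new=(7,13) → add node 5 parent=3 cost=13
11. q=(5,0) nearest=4 d=4 new=(5,0) → add node 6 parent=4 cost=15
12. q=(3,10) nearest=3 d=2 new=(3,10) → blocked by [1,3]×[9,12], reject
13. q=(1,2) nearest=0 d=1 new=(1,2) → add node 7 parent=0 cost=1
14. q=(3,2) nearest=6 d=2 new=(3,2) → add node 8 parent=6 cost=17
15. q=(0,3) nearest=0 d=1 new=(0,3) → add node 9 parent=0 cost=1
16. q=(3,19) nearest=5 d=6 new=(3,18) → blocked by [6,8]×[14,16], reject
17. q=(1,2) nearest=7 d=0 → coincident, reject
18. q=(8,7) nearest=2 d=2 new=(8,7) → add node 10 parent=2 cost=11
19. q=(11,5) nearest=2 d=3 new=(11,5) → blocked by [9,11]×[2,6], reject
20. q=(3,3) nearest=8 d=1 new=(3,3) → add node 11 parent=8 cost=18
21. q=(6,10) nearest=3 d=2 new=(6,10) → add node 12 parent=3 cost=12
22. q=(0,17) nearest=3 d=5 new=(0,17) → blocked by [1,3]×[13,16], reject
23. q=(8,17) nearest=5 d=4 new=(8,17) → blocked by [6,8]×[14,16], reject
24. q=(8,4) nearest=2 d=1 new=(8,4) → add node 13 parent=2 cost=10
25. q=(5,17) nearest=5 d=4 new=(5,17) → blocked by [6,8]×[14,16], reject
26. q=(3,12) nearest=3 d=1 new=(3,12) → blocked by [1,3]×[9,12], reject
27. q=(4,0) nearest=6 d=1 new=(4,0) → add node 14 parent=6 cost=16
28. q=(6,6) nearest=1 d=2 new=(6,6) → add node 15 parent=1 cost=7
29. q=(7,9) nearest=12 d=1 new=(7,9) → add node 16 parent=12 cost=13

Path: 0 7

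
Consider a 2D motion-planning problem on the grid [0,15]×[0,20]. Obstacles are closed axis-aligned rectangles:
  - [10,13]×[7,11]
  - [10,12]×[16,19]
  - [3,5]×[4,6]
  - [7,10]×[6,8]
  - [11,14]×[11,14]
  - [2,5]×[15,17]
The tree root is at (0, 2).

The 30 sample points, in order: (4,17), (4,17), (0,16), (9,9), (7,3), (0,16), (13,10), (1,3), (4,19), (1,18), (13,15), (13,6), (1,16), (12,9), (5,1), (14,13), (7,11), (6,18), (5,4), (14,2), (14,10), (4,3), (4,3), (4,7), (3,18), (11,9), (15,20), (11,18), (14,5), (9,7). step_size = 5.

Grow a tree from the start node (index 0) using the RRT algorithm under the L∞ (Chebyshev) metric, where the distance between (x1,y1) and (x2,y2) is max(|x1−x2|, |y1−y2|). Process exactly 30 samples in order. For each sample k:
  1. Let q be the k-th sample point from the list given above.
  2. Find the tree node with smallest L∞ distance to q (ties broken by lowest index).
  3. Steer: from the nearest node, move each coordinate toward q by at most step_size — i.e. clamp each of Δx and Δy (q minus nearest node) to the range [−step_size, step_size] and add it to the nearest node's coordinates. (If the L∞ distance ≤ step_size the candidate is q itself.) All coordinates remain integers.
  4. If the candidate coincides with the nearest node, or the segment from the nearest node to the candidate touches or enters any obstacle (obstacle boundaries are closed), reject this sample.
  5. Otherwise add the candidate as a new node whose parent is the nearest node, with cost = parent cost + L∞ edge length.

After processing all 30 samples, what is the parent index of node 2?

1. q=(4,17) nearest=0 d=15 new=(4,7) → blocked by [3,5]×[4,6], reject
2. q=(4,17) nearest=0 d=15 new=(4,7) → blocked by [3,5]×[4,6], reject
3. q=(0,16) nearest=0 d=14 new=(0,7) → add node 1 parent=0 cost=5
4. q=(9,9) nearest=0 d=9 new=(5,7) → blocked by [3,5]×[4,6], reject
5. q=(7,3) nearest=0 d=7 new=(5,3) → add node 2 parent=0 cost=5
6. q=(0,16) nearest=1 d=9 new=(0,12) → add node 3 parent=1 cost=10
7. q=(13,10) nearest=2 d=8 new=(10,8) → blocked by [10,13]×[7,11], reject
8. q=(1,3) nearest=0 d=1 new=(1,3) → add node 4 parent=0 cost=1
9. q=(4,19) nearest=3 d=7 new=(4,17) → blocked by [2,5]×[15,17], reject
10. q=(1,18) nearest=3 d=6 new=(1,17) → add node 5 parent=3 cost=15
11. q=(13,15) nearest=2 d=12 new=(10,8) → blocked by [10,13]×[7,11], reject
12. q=(13,6) nearest=2 d=8 new=(10,6) → blocked by [7,10]×[6,8], reject
13. q=(1,16) nearest=5 d=1 new=(1,16) → add node 6 parent=5 cost=16
14. q=(12,9) nearest=2 d=7 new=(10,8) → blocked by [10,13]×[7,11], reject
15. q=(5,1) nearest=2 d=2 new=(5,1) → add node 7 parent=2 cost=7
16. q=(14,13) nearest=2 d=10 new=(10,8) → blocked by [10,13]×[7,11], reject
17. q=(7,11) nearest=5 d=6 new=(6,12) → blocked by [2,5]×[15,17], reject
18. q=(6,18) nearest=5 d=5 new=(6,18) → add node 8 parent=5 cost=20
19. q=(5,4) nearest=2 d=1 new=(5,4) → blocked by [3,5]×[4,6], reject
20. q=(14,2) nearest=2 d=9 new=(10,2) → add node 9 parent=2 cost=10
21. q=(14,10) nearest=8 d=8 new=(11,13) → blocked by [11,14]×[11,14], reject
22. q=(4,3) nearest=2 d=1 new=(4,3) → add node 10 parent=2 cost=6
23. q=(4,3) nearest=10 d=0 → coincident, reject
24. q=(4,7) nearest=1 d=4 new=(4,7) → add node 11 parent=1 cost=9
25. q=(3,18) nearest=5 d=2 new=(3,18) → add node 12 parent=5 cost=17
26. q=(11,9) nearest=2 d=6 new=(10,8) → blocked by [10,13]×[7,11], reject
27. q=(15,20) nearest=8 d=9 new=(11,20) → add node 13 parent=8 cost=25
28. q=(11,18) nearest=13 d=2 new=(11,18) → blocked by [10,12]×[16,19], reject
29. q=(14,5) nearest=9 d=4 new=(14,5) → add node 14 parent=9 cost=14
30. q=(9,7) nearest=2 d=4 new=(9,7) → blocked by [7,10]×[6,8], reject

Parent of node 2: 0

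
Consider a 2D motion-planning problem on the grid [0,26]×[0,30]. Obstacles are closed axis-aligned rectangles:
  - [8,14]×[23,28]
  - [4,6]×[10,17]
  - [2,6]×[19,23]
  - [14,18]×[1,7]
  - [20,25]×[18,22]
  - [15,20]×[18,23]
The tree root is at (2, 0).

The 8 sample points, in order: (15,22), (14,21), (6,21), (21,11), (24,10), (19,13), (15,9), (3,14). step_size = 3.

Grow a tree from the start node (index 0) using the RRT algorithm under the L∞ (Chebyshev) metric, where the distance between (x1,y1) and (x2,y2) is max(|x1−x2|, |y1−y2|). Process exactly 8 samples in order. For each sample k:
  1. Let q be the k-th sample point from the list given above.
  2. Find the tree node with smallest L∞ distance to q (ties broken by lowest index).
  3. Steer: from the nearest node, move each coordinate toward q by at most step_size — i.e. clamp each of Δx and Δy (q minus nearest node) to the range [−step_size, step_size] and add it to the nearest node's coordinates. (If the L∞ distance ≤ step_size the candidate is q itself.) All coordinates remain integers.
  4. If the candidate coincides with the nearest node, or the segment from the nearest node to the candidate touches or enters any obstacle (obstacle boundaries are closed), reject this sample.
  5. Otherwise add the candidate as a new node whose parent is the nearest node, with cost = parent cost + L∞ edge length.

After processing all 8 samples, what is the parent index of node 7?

Parent of node 7: 5

1. q=(15,22) nearest=0 d=22 new=(5,3) → add node 1 parent=0 cost=3
2. q=(14,21) nearest=1 d=18 new=(8,6) → add node 2 parent=1 cost=6
3. q=(6,21) nearest=2 d=15 new=(6,9) → add node 3 parent=2 cost=9
4. q=(21,11) nearest=2 d=13 new=(11,9) → add node 4 parent=2 cost=9
5. q=(24,10) nearest=4 d=13 new=(14,10) → add node 5 parent=4 cost=12
6. q=(19,13) nearest=5 d=5 new=(17,13) → add node 6 parent=5 cost=15
7. q=(15,9) nearest=5 d=1 new=(15,9) → add node 7 parent=5 cost=13
8. q=(3,14) nearest=3 d=5 new=(3,12) → blocked by [4,6]×[10,17], reject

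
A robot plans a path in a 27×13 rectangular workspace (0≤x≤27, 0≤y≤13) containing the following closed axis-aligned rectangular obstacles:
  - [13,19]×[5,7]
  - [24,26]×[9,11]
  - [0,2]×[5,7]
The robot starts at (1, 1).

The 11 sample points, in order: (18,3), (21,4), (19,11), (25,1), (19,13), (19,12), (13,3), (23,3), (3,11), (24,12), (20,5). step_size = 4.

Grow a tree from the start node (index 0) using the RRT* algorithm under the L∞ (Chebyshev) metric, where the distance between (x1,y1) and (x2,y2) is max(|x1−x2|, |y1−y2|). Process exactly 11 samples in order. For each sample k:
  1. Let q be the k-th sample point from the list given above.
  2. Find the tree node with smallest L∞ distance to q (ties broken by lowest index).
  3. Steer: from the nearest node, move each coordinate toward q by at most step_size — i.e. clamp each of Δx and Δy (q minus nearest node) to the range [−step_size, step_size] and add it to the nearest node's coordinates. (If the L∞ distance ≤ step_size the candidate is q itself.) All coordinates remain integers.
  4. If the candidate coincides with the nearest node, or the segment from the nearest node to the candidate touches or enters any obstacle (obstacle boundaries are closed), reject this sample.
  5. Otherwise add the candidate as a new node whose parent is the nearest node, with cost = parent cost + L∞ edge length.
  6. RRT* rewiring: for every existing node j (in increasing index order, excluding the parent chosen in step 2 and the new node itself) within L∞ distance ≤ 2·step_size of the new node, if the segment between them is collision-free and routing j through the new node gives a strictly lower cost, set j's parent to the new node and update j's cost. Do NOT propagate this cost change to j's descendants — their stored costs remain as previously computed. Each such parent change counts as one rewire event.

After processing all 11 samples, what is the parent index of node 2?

Parent of node 2: 1

1. q=(18,3) nearest=0 d=17 new=(5,3) → add node 1 parent=0 cost=4
2. q=(21,4) nearest=1 d=16 new=(9,4) → add node 2 parent=1 cost=8
3. q=(19,11) nearest=2 d=10 new=(13,8) → add node 3 parent=2 cost=12
4. q=(25,1) nearest=3 d=12 new=(17,4) → blocked by [13,19]×[5,7], reject
5. q=(19,13) nearest=3 d=6 new=(17,12) → add node 4 parent=3 cost=16
6. q=(19,12) nearest=4 d=2 new=(19,12) → add node 5 parent=4 cost=18
7. q=(13,3) nearest=2 d=4 new=(13,3) → add node 6 parent=2 cost=12
8. q=(23,3) nearest=4 d=9 new=(21,8) → add node 7 parent=4 cost=20
9. q=(3,11) nearest=2 d=7 new=(5,8) → add node 8 parent=2 cost=12
10. q=(24,12) nearest=7 d=4 new=(24,12) → add node 9 parent=7 cost=24
11. q=(20,5) nearest=7 d=3 new=(20,5) → add node 10 parent=7 cost=23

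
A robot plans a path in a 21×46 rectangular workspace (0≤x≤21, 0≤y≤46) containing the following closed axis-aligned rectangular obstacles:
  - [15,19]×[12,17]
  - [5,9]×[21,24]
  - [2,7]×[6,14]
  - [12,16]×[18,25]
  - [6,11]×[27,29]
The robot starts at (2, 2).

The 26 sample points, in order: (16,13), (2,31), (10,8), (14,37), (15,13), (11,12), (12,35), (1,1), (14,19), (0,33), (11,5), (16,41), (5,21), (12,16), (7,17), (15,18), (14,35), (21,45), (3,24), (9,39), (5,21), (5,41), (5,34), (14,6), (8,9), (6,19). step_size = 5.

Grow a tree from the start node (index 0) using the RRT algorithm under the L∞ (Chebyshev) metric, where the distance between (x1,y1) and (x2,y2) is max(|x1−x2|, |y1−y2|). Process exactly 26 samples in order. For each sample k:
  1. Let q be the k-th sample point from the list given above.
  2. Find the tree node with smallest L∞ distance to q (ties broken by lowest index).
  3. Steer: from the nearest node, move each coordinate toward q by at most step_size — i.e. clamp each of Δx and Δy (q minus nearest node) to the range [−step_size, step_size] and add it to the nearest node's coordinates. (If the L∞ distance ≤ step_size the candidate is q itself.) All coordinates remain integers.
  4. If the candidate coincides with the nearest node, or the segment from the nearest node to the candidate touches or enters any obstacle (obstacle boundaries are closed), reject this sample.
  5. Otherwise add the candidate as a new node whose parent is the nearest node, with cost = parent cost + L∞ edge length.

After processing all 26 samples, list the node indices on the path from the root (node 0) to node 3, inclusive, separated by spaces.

Path: 0 3

1. q=(16,13) nearest=0 d=14 new=(7,7) → blocked by [2,7]×[6,14], reject
2. q=(2,31) nearest=0 d=29 new=(2,7) → blocked by [2,7]×[6,14], reject
3. q=(10,8) nearest=0 d=8 new=(7,7) → blocked by [2,7]×[6,14], reject
4. q=(14,37) nearest=0 d=35 new=(7,7) → blocked by [2,7]×[6,14], reject
5. q=(15,13) nearest=0 d=13 new=(7,7) → blocked by [2,7]×[6,14], reject
6. q=(11,12) nearest=0 d=10 new=(7,7) → blocked by [2,7]×[6,14], reject
7. q=(12,35) nearest=0 d=33 new=(7,7) → blocked by [2,7]×[6,14], reject
8. q=(1,1) nearest=0 d=1 new=(1,1) → add node 1 parent=0 cost=1
9. q=(14,19) nearest=0 d=17 new=(7,7) → blocked by [2,7]×[6,14], reject
10. q=(0,33) nearest=0 d=31 new=(0,7) → add node 2 parent=0 cost=5
11. q=(11,5) nearest=0 d=9 new=(7,5) → add node 3 parent=0 cost=5
12. q=(16,41) nearest=2 d=34 new=(5,12) → blocked by [2,7]×[6,14], reject
13. q=(5,21) nearest=2 d=14 new=(5,12) → blocked by [2,7]×[6,14], reject
14. q=(12,16) nearest=3 d=11 new=(12,10) → add node 4 parent=3 cost=10
15. q=(7,17) nearest=4 d=7 new=(7,15) → add node 5 parent=4 cost=15
16. q=(15,18) nearest=4 d=8 new=(15,15) → blocked by [15,19]×[12,17], reject
17. q=(14,35) nearest=5 d=20 new=(12,20) → blocked by [12,16]×[18,25], reject
18. q=(21,45) nearest=5 d=30 new=(12,20) → blocked by [12,16]×[18,25], reject
19. q=(3,24) nearest=5 d=9 new=(3,20) → add node 6 parent=5 cost=20
20. q=(9,39) nearest=6 d=19 new=(8,25) → blocked by [5,9]×[21,24], reject
21. q=(5,21) nearest=6 d=2 new=(5,21) → blocked by [5,9]×[21,24], reject
22. q=(5,41) nearest=6 d=21 new=(5,25) → add node 7 parent=6 cost=25
23. q=(5,34) nearest=7 d=9 new=(5,30) → add node 8 parent=7 cost=30
24. q=(14,6) nearest=4 d=4 new=(14,6) → add node 9 parent=4 cost=14
25. q=(8,9) nearest=3 d=4 new=(8,9) → add node 10 parent=3 cost=9
26. q=(6,19) nearest=6 d=3 new=(6,19) → add node 11 parent=6 cost=23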